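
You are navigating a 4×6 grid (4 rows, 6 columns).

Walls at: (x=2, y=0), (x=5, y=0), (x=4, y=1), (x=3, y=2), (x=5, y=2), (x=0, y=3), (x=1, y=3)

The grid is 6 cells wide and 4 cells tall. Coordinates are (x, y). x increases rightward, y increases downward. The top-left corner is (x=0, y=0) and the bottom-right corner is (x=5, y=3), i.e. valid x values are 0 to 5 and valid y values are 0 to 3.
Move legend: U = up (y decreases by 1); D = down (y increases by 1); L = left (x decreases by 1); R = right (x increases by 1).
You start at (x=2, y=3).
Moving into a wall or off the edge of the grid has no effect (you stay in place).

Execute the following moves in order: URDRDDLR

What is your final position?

Start: (x=2, y=3)
  U (up): (x=2, y=3) -> (x=2, y=2)
  R (right): blocked, stay at (x=2, y=2)
  D (down): (x=2, y=2) -> (x=2, y=3)
  R (right): (x=2, y=3) -> (x=3, y=3)
  D (down): blocked, stay at (x=3, y=3)
  D (down): blocked, stay at (x=3, y=3)
  L (left): (x=3, y=3) -> (x=2, y=3)
  R (right): (x=2, y=3) -> (x=3, y=3)
Final: (x=3, y=3)

Answer: Final position: (x=3, y=3)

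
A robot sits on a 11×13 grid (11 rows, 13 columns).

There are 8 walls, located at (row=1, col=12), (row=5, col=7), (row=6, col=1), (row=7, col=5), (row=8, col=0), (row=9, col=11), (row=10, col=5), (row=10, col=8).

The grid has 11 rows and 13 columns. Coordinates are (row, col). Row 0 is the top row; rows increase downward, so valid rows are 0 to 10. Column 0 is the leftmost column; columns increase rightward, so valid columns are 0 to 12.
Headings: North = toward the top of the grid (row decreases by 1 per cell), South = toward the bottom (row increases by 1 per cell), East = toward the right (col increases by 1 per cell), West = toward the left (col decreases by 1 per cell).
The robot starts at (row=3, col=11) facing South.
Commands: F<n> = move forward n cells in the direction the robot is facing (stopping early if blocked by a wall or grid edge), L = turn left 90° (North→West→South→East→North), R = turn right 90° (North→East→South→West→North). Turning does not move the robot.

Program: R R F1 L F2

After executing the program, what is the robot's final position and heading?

Start: (row=3, col=11), facing South
  R: turn right, now facing West
  R: turn right, now facing North
  F1: move forward 1, now at (row=2, col=11)
  L: turn left, now facing West
  F2: move forward 2, now at (row=2, col=9)
Final: (row=2, col=9), facing West

Answer: Final position: (row=2, col=9), facing West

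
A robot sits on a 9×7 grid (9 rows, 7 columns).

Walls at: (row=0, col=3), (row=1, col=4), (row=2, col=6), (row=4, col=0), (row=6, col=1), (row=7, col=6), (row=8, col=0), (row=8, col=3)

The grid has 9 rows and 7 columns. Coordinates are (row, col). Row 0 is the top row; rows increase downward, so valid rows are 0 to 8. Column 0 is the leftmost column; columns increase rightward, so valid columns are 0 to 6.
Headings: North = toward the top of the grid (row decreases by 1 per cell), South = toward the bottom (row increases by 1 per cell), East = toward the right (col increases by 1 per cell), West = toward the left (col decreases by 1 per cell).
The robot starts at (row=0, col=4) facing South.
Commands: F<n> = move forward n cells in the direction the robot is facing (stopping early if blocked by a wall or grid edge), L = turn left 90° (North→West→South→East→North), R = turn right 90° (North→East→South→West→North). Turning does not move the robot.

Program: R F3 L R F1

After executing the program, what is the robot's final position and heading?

Start: (row=0, col=4), facing South
  R: turn right, now facing West
  F3: move forward 0/3 (blocked), now at (row=0, col=4)
  L: turn left, now facing South
  R: turn right, now facing West
  F1: move forward 0/1 (blocked), now at (row=0, col=4)
Final: (row=0, col=4), facing West

Answer: Final position: (row=0, col=4), facing West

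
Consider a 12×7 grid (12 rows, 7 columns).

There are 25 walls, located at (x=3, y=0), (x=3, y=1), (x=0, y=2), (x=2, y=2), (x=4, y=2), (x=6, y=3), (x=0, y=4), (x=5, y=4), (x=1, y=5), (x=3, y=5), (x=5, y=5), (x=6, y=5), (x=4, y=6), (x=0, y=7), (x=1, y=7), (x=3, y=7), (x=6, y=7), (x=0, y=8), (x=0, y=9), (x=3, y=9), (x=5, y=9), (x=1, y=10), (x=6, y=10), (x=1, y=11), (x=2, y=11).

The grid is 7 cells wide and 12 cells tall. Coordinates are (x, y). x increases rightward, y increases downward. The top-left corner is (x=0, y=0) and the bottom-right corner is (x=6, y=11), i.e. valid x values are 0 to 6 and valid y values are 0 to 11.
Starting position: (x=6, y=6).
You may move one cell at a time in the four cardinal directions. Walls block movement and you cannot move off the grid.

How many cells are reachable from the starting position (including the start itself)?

Answer: Reachable cells: 56

Derivation:
BFS flood-fill from (x=6, y=6):
  Distance 0: (x=6, y=6)
  Distance 1: (x=5, y=6)
  Distance 2: (x=5, y=7)
  Distance 3: (x=4, y=7), (x=5, y=8)
  Distance 4: (x=4, y=8), (x=6, y=8)
  Distance 5: (x=3, y=8), (x=4, y=9), (x=6, y=9)
  Distance 6: (x=2, y=8), (x=4, y=10)
  Distance 7: (x=2, y=7), (x=1, y=8), (x=2, y=9), (x=3, y=10), (x=5, y=10), (x=4, y=11)
  Distance 8: (x=2, y=6), (x=1, y=9), (x=2, y=10), (x=3, y=11), (x=5, y=11)
  Distance 9: (x=2, y=5), (x=1, y=6), (x=3, y=6), (x=6, y=11)
  Distance 10: (x=2, y=4), (x=0, y=6)
  Distance 11: (x=2, y=3), (x=1, y=4), (x=3, y=4), (x=0, y=5)
  Distance 12: (x=1, y=3), (x=3, y=3), (x=4, y=4)
  Distance 13: (x=1, y=2), (x=3, y=2), (x=0, y=3), (x=4, y=3), (x=4, y=5)
  Distance 14: (x=1, y=1), (x=5, y=3)
  Distance 15: (x=1, y=0), (x=0, y=1), (x=2, y=1), (x=5, y=2)
  Distance 16: (x=0, y=0), (x=2, y=0), (x=5, y=1), (x=6, y=2)
  Distance 17: (x=5, y=0), (x=4, y=1), (x=6, y=1)
  Distance 18: (x=4, y=0), (x=6, y=0)
Total reachable: 56 (grid has 59 open cells total)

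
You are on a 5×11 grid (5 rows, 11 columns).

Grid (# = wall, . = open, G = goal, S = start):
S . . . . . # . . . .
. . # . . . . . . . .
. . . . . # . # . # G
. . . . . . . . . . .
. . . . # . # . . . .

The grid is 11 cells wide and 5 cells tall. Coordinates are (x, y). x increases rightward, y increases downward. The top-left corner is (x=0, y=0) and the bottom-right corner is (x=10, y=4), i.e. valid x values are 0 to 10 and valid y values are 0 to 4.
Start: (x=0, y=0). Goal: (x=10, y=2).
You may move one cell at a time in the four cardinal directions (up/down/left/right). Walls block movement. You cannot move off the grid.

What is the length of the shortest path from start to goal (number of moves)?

Answer: Shortest path length: 12

Derivation:
BFS from (x=0, y=0) until reaching (x=10, y=2):
  Distance 0: (x=0, y=0)
  Distance 1: (x=1, y=0), (x=0, y=1)
  Distance 2: (x=2, y=0), (x=1, y=1), (x=0, y=2)
  Distance 3: (x=3, y=0), (x=1, y=2), (x=0, y=3)
  Distance 4: (x=4, y=0), (x=3, y=1), (x=2, y=2), (x=1, y=3), (x=0, y=4)
  Distance 5: (x=5, y=0), (x=4, y=1), (x=3, y=2), (x=2, y=3), (x=1, y=4)
  Distance 6: (x=5, y=1), (x=4, y=2), (x=3, y=3), (x=2, y=4)
  Distance 7: (x=6, y=1), (x=4, y=3), (x=3, y=4)
  Distance 8: (x=7, y=1), (x=6, y=2), (x=5, y=3)
  Distance 9: (x=7, y=0), (x=8, y=1), (x=6, y=3), (x=5, y=4)
  Distance 10: (x=8, y=0), (x=9, y=1), (x=8, y=2), (x=7, y=3)
  Distance 11: (x=9, y=0), (x=10, y=1), (x=8, y=3), (x=7, y=4)
  Distance 12: (x=10, y=0), (x=10, y=2), (x=9, y=3), (x=8, y=4)  <- goal reached here
One shortest path (12 moves): (x=0, y=0) -> (x=1, y=0) -> (x=2, y=0) -> (x=3, y=0) -> (x=4, y=0) -> (x=5, y=0) -> (x=5, y=1) -> (x=6, y=1) -> (x=7, y=1) -> (x=8, y=1) -> (x=9, y=1) -> (x=10, y=1) -> (x=10, y=2)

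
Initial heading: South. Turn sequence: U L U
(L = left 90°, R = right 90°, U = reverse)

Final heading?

Answer: Final heading: East

Derivation:
Start: South
  U (U-turn (180°)) -> North
  L (left (90° counter-clockwise)) -> West
  U (U-turn (180°)) -> East
Final: East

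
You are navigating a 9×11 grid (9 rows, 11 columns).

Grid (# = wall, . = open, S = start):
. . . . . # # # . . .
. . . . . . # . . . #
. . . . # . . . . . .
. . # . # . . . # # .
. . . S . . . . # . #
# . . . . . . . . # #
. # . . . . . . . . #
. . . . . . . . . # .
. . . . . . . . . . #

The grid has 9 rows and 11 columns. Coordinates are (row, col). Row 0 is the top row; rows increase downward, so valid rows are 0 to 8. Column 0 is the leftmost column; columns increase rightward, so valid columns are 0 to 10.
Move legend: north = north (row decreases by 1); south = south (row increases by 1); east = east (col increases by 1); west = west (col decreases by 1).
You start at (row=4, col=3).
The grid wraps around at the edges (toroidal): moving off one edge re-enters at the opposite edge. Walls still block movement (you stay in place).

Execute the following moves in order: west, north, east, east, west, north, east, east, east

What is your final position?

Start: (row=4, col=3)
  west (west): (row=4, col=3) -> (row=4, col=2)
  north (north): blocked, stay at (row=4, col=2)
  east (east): (row=4, col=2) -> (row=4, col=3)
  east (east): (row=4, col=3) -> (row=4, col=4)
  west (west): (row=4, col=4) -> (row=4, col=3)
  north (north): (row=4, col=3) -> (row=3, col=3)
  [×3]east (east): blocked, stay at (row=3, col=3)
Final: (row=3, col=3)

Answer: Final position: (row=3, col=3)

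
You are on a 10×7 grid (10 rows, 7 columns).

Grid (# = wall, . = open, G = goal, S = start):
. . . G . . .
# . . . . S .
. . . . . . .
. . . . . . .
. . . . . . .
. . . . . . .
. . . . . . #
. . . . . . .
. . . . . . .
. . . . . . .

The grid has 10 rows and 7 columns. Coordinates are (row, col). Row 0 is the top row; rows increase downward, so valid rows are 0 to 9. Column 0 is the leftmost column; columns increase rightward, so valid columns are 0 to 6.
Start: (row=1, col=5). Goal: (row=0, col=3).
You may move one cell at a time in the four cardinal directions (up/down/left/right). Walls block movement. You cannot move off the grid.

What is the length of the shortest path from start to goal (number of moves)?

BFS from (row=1, col=5) until reaching (row=0, col=3):
  Distance 0: (row=1, col=5)
  Distance 1: (row=0, col=5), (row=1, col=4), (row=1, col=6), (row=2, col=5)
  Distance 2: (row=0, col=4), (row=0, col=6), (row=1, col=3), (row=2, col=4), (row=2, col=6), (row=3, col=5)
  Distance 3: (row=0, col=3), (row=1, col=2), (row=2, col=3), (row=3, col=4), (row=3, col=6), (row=4, col=5)  <- goal reached here
One shortest path (3 moves): (row=1, col=5) -> (row=1, col=4) -> (row=1, col=3) -> (row=0, col=3)

Answer: Shortest path length: 3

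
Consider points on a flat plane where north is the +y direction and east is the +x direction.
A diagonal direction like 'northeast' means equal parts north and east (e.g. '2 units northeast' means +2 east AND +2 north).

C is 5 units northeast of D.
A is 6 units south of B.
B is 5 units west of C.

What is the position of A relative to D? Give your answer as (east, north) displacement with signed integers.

Place D at the origin (east=0, north=0).
  C is 5 units northeast of D: delta (east=+5, north=+5); C at (east=5, north=5).
  B is 5 units west of C: delta (east=-5, north=+0); B at (east=0, north=5).
  A is 6 units south of B: delta (east=+0, north=-6); A at (east=0, north=-1).
Therefore A relative to D: (east=0, north=-1).

Answer: A is at (east=0, north=-1) relative to D.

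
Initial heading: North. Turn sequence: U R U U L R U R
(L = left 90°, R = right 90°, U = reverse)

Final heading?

Start: North
  U (U-turn (180°)) -> South
  R (right (90° clockwise)) -> West
  U (U-turn (180°)) -> East
  U (U-turn (180°)) -> West
  L (left (90° counter-clockwise)) -> South
  R (right (90° clockwise)) -> West
  U (U-turn (180°)) -> East
  R (right (90° clockwise)) -> South
Final: South

Answer: Final heading: South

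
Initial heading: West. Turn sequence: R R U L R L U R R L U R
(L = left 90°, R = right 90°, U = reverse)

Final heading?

Answer: Final heading: North

Derivation:
Start: West
  R (right (90° clockwise)) -> North
  R (right (90° clockwise)) -> East
  U (U-turn (180°)) -> West
  L (left (90° counter-clockwise)) -> South
  R (right (90° clockwise)) -> West
  L (left (90° counter-clockwise)) -> South
  U (U-turn (180°)) -> North
  R (right (90° clockwise)) -> East
  R (right (90° clockwise)) -> South
  L (left (90° counter-clockwise)) -> East
  U (U-turn (180°)) -> West
  R (right (90° clockwise)) -> North
Final: North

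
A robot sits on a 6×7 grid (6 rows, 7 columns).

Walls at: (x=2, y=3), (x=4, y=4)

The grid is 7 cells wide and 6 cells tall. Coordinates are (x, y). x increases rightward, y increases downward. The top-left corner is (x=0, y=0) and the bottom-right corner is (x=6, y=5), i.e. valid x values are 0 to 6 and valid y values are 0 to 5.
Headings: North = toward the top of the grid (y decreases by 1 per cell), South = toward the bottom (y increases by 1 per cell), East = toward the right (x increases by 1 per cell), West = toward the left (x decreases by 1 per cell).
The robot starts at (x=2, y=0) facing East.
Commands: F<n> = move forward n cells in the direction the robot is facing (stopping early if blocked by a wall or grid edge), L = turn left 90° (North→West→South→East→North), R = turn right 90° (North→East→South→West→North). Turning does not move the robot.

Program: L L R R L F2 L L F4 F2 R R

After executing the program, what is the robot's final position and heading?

Answer: Final position: (x=2, y=2), facing North

Derivation:
Start: (x=2, y=0), facing East
  L: turn left, now facing North
  L: turn left, now facing West
  R: turn right, now facing North
  R: turn right, now facing East
  L: turn left, now facing North
  F2: move forward 0/2 (blocked), now at (x=2, y=0)
  L: turn left, now facing West
  L: turn left, now facing South
  F4: move forward 2/4 (blocked), now at (x=2, y=2)
  F2: move forward 0/2 (blocked), now at (x=2, y=2)
  R: turn right, now facing West
  R: turn right, now facing North
Final: (x=2, y=2), facing North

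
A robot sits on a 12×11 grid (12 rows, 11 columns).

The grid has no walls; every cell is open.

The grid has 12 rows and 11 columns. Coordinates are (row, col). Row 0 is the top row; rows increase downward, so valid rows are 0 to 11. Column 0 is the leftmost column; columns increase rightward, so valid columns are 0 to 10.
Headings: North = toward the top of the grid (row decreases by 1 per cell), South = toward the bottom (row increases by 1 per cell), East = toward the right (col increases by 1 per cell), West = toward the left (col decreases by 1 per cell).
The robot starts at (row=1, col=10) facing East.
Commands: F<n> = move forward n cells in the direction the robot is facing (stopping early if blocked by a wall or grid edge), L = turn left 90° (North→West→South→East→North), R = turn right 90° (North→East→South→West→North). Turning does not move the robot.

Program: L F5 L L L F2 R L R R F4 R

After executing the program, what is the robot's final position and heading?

Answer: Final position: (row=0, col=6), facing North

Derivation:
Start: (row=1, col=10), facing East
  L: turn left, now facing North
  F5: move forward 1/5 (blocked), now at (row=0, col=10)
  L: turn left, now facing West
  L: turn left, now facing South
  L: turn left, now facing East
  F2: move forward 0/2 (blocked), now at (row=0, col=10)
  R: turn right, now facing South
  L: turn left, now facing East
  R: turn right, now facing South
  R: turn right, now facing West
  F4: move forward 4, now at (row=0, col=6)
  R: turn right, now facing North
Final: (row=0, col=6), facing North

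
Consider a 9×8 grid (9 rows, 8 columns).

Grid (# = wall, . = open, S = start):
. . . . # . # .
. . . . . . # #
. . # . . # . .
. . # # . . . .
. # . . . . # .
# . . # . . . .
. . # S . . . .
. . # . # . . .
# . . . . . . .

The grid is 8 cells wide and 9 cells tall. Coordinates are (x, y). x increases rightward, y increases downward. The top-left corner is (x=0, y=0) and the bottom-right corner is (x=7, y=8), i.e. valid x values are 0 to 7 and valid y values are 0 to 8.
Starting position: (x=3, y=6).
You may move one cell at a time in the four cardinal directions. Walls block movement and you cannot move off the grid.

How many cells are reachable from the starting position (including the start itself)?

Answer: Reachable cells: 55

Derivation:
BFS flood-fill from (x=3, y=6):
  Distance 0: (x=3, y=6)
  Distance 1: (x=4, y=6), (x=3, y=7)
  Distance 2: (x=4, y=5), (x=5, y=6), (x=3, y=8)
  Distance 3: (x=4, y=4), (x=5, y=5), (x=6, y=6), (x=5, y=7), (x=2, y=8), (x=4, y=8)
  Distance 4: (x=4, y=3), (x=3, y=4), (x=5, y=4), (x=6, y=5), (x=7, y=6), (x=6, y=7), (x=1, y=8), (x=5, y=8)
  Distance 5: (x=4, y=2), (x=5, y=3), (x=2, y=4), (x=7, y=5), (x=1, y=7), (x=7, y=7), (x=6, y=8)
  Distance 6: (x=4, y=1), (x=3, y=2), (x=6, y=3), (x=7, y=4), (x=2, y=5), (x=1, y=6), (x=0, y=7), (x=7, y=8)
  Distance 7: (x=3, y=1), (x=5, y=1), (x=6, y=2), (x=7, y=3), (x=1, y=5), (x=0, y=6)
  Distance 8: (x=3, y=0), (x=5, y=0), (x=2, y=1), (x=7, y=2)
  Distance 9: (x=2, y=0), (x=1, y=1)
  Distance 10: (x=1, y=0), (x=0, y=1), (x=1, y=2)
  Distance 11: (x=0, y=0), (x=0, y=2), (x=1, y=3)
  Distance 12: (x=0, y=3)
  Distance 13: (x=0, y=4)
Total reachable: 55 (grid has 56 open cells total)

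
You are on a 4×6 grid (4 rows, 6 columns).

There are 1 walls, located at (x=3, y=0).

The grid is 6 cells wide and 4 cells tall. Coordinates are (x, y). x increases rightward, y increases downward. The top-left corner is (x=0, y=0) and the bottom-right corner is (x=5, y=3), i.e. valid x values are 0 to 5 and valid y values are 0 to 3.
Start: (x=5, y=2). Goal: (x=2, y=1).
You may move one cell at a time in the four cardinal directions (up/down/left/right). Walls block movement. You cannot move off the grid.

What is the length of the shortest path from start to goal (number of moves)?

Answer: Shortest path length: 4

Derivation:
BFS from (x=5, y=2) until reaching (x=2, y=1):
  Distance 0: (x=5, y=2)
  Distance 1: (x=5, y=1), (x=4, y=2), (x=5, y=3)
  Distance 2: (x=5, y=0), (x=4, y=1), (x=3, y=2), (x=4, y=3)
  Distance 3: (x=4, y=0), (x=3, y=1), (x=2, y=2), (x=3, y=3)
  Distance 4: (x=2, y=1), (x=1, y=2), (x=2, y=3)  <- goal reached here
One shortest path (4 moves): (x=5, y=2) -> (x=4, y=2) -> (x=3, y=2) -> (x=2, y=2) -> (x=2, y=1)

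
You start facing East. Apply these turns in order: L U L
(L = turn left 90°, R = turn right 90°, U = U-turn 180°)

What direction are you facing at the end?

Answer: Final heading: East

Derivation:
Start: East
  L (left (90° counter-clockwise)) -> North
  U (U-turn (180°)) -> South
  L (left (90° counter-clockwise)) -> East
Final: East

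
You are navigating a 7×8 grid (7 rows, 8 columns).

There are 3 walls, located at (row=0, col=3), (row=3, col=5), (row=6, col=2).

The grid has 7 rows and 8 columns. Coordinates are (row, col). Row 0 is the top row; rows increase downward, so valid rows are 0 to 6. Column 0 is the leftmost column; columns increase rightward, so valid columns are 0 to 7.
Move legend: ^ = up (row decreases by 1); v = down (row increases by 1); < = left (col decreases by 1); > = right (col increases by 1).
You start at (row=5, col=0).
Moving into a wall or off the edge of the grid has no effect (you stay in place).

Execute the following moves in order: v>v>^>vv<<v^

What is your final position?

Start: (row=5, col=0)
  v (down): (row=5, col=0) -> (row=6, col=0)
  > (right): (row=6, col=0) -> (row=6, col=1)
  v (down): blocked, stay at (row=6, col=1)
  > (right): blocked, stay at (row=6, col=1)
  ^ (up): (row=6, col=1) -> (row=5, col=1)
  > (right): (row=5, col=1) -> (row=5, col=2)
  v (down): blocked, stay at (row=5, col=2)
  v (down): blocked, stay at (row=5, col=2)
  < (left): (row=5, col=2) -> (row=5, col=1)
  < (left): (row=5, col=1) -> (row=5, col=0)
  v (down): (row=5, col=0) -> (row=6, col=0)
  ^ (up): (row=6, col=0) -> (row=5, col=0)
Final: (row=5, col=0)

Answer: Final position: (row=5, col=0)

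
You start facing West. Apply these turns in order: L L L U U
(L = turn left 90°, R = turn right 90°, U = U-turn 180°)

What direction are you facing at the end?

Answer: Final heading: North

Derivation:
Start: West
  L (left (90° counter-clockwise)) -> South
  L (left (90° counter-clockwise)) -> East
  L (left (90° counter-clockwise)) -> North
  U (U-turn (180°)) -> South
  U (U-turn (180°)) -> North
Final: North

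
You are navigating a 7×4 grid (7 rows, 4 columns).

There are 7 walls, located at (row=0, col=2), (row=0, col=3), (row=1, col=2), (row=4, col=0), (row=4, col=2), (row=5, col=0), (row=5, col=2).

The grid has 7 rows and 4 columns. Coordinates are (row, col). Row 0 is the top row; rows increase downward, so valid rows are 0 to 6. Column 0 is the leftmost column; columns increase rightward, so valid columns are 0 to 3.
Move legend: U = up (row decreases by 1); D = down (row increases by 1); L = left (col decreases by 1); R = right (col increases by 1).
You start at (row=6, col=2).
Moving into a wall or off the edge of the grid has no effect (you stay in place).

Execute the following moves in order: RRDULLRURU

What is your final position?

Start: (row=6, col=2)
  R (right): (row=6, col=2) -> (row=6, col=3)
  R (right): blocked, stay at (row=6, col=3)
  D (down): blocked, stay at (row=6, col=3)
  U (up): (row=6, col=3) -> (row=5, col=3)
  L (left): blocked, stay at (row=5, col=3)
  L (left): blocked, stay at (row=5, col=3)
  R (right): blocked, stay at (row=5, col=3)
  U (up): (row=5, col=3) -> (row=4, col=3)
  R (right): blocked, stay at (row=4, col=3)
  U (up): (row=4, col=3) -> (row=3, col=3)
Final: (row=3, col=3)

Answer: Final position: (row=3, col=3)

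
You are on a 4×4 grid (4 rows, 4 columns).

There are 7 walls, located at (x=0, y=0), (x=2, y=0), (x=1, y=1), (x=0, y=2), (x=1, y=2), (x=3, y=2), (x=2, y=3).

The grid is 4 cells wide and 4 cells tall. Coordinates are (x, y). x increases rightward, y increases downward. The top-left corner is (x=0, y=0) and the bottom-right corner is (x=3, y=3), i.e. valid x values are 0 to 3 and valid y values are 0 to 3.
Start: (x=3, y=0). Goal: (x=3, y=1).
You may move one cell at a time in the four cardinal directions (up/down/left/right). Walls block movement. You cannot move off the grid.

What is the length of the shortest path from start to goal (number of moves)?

BFS from (x=3, y=0) until reaching (x=3, y=1):
  Distance 0: (x=3, y=0)
  Distance 1: (x=3, y=1)  <- goal reached here
One shortest path (1 moves): (x=3, y=0) -> (x=3, y=1)

Answer: Shortest path length: 1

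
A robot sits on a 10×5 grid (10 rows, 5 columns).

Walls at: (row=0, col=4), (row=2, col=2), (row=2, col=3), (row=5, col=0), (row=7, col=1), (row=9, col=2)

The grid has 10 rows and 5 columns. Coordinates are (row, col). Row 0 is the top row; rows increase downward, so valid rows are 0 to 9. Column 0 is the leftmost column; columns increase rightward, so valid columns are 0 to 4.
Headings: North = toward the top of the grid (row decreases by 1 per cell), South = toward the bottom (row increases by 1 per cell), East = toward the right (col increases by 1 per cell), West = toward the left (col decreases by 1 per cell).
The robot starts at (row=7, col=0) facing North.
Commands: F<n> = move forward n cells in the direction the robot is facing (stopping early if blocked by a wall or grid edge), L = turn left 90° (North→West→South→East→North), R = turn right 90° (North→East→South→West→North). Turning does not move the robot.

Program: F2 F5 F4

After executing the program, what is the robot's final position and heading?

Start: (row=7, col=0), facing North
  F2: move forward 1/2 (blocked), now at (row=6, col=0)
  F5: move forward 0/5 (blocked), now at (row=6, col=0)
  F4: move forward 0/4 (blocked), now at (row=6, col=0)
Final: (row=6, col=0), facing North

Answer: Final position: (row=6, col=0), facing North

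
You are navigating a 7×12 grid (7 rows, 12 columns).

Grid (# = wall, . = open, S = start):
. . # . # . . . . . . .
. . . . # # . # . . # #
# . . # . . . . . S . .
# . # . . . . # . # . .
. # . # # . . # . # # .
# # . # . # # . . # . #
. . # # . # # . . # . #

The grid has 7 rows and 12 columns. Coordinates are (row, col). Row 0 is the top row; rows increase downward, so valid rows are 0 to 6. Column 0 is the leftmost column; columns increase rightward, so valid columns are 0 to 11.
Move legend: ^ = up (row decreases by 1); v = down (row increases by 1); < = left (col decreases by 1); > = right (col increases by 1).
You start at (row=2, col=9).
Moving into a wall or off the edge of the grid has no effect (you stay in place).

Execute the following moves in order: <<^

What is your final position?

Answer: Final position: (row=2, col=7)

Derivation:
Start: (row=2, col=9)
  < (left): (row=2, col=9) -> (row=2, col=8)
  < (left): (row=2, col=8) -> (row=2, col=7)
  ^ (up): blocked, stay at (row=2, col=7)
Final: (row=2, col=7)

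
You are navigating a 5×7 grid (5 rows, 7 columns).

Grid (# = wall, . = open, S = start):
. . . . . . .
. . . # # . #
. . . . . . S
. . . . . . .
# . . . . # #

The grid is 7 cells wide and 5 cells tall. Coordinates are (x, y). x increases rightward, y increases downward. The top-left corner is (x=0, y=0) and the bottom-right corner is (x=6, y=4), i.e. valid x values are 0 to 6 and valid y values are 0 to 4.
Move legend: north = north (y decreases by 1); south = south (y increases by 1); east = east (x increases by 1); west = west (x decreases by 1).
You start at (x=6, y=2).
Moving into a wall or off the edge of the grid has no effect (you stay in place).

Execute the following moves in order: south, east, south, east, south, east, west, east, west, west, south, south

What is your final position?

Start: (x=6, y=2)
  south (south): (x=6, y=2) -> (x=6, y=3)
  east (east): blocked, stay at (x=6, y=3)
  south (south): blocked, stay at (x=6, y=3)
  east (east): blocked, stay at (x=6, y=3)
  south (south): blocked, stay at (x=6, y=3)
  east (east): blocked, stay at (x=6, y=3)
  west (west): (x=6, y=3) -> (x=5, y=3)
  east (east): (x=5, y=3) -> (x=6, y=3)
  west (west): (x=6, y=3) -> (x=5, y=3)
  west (west): (x=5, y=3) -> (x=4, y=3)
  south (south): (x=4, y=3) -> (x=4, y=4)
  south (south): blocked, stay at (x=4, y=4)
Final: (x=4, y=4)

Answer: Final position: (x=4, y=4)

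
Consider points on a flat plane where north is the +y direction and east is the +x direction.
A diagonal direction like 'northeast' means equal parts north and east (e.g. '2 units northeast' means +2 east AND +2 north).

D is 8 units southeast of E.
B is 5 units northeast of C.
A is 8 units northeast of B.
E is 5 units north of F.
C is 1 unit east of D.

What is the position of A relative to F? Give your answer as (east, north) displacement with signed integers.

Place F at the origin (east=0, north=0).
  E is 5 units north of F: delta (east=+0, north=+5); E at (east=0, north=5).
  D is 8 units southeast of E: delta (east=+8, north=-8); D at (east=8, north=-3).
  C is 1 unit east of D: delta (east=+1, north=+0); C at (east=9, north=-3).
  B is 5 units northeast of C: delta (east=+5, north=+5); B at (east=14, north=2).
  A is 8 units northeast of B: delta (east=+8, north=+8); A at (east=22, north=10).
Therefore A relative to F: (east=22, north=10).

Answer: A is at (east=22, north=10) relative to F.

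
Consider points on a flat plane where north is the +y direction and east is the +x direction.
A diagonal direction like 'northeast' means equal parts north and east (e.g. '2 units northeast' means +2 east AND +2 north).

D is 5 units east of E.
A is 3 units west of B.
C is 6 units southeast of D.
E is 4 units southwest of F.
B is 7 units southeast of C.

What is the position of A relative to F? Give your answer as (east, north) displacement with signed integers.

Place F at the origin (east=0, north=0).
  E is 4 units southwest of F: delta (east=-4, north=-4); E at (east=-4, north=-4).
  D is 5 units east of E: delta (east=+5, north=+0); D at (east=1, north=-4).
  C is 6 units southeast of D: delta (east=+6, north=-6); C at (east=7, north=-10).
  B is 7 units southeast of C: delta (east=+7, north=-7); B at (east=14, north=-17).
  A is 3 units west of B: delta (east=-3, north=+0); A at (east=11, north=-17).
Therefore A relative to F: (east=11, north=-17).

Answer: A is at (east=11, north=-17) relative to F.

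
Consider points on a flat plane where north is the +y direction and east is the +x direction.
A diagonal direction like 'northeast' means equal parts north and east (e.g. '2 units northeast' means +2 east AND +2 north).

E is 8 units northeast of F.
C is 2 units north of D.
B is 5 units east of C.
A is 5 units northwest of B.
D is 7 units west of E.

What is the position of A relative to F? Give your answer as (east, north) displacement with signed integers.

Answer: A is at (east=1, north=15) relative to F.

Derivation:
Place F at the origin (east=0, north=0).
  E is 8 units northeast of F: delta (east=+8, north=+8); E at (east=8, north=8).
  D is 7 units west of E: delta (east=-7, north=+0); D at (east=1, north=8).
  C is 2 units north of D: delta (east=+0, north=+2); C at (east=1, north=10).
  B is 5 units east of C: delta (east=+5, north=+0); B at (east=6, north=10).
  A is 5 units northwest of B: delta (east=-5, north=+5); A at (east=1, north=15).
Therefore A relative to F: (east=1, north=15).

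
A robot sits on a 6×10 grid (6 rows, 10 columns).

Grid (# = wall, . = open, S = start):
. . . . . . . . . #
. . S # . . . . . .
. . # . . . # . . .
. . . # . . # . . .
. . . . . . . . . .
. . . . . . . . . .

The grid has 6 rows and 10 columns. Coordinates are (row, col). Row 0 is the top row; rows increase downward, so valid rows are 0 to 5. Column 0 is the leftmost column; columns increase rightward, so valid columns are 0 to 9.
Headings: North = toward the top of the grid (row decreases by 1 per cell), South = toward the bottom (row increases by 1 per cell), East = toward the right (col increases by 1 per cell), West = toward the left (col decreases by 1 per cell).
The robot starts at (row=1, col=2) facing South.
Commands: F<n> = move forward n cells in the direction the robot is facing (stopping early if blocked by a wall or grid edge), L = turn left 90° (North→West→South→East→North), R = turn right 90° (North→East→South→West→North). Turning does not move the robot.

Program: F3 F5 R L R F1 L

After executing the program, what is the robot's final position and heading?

Start: (row=1, col=2), facing South
  F3: move forward 0/3 (blocked), now at (row=1, col=2)
  F5: move forward 0/5 (blocked), now at (row=1, col=2)
  R: turn right, now facing West
  L: turn left, now facing South
  R: turn right, now facing West
  F1: move forward 1, now at (row=1, col=1)
  L: turn left, now facing South
Final: (row=1, col=1), facing South

Answer: Final position: (row=1, col=1), facing South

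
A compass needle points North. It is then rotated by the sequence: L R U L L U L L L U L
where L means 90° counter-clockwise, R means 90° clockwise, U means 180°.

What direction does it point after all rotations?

Start: North
  L (left (90° counter-clockwise)) -> West
  R (right (90° clockwise)) -> North
  U (U-turn (180°)) -> South
  L (left (90° counter-clockwise)) -> East
  L (left (90° counter-clockwise)) -> North
  U (U-turn (180°)) -> South
  L (left (90° counter-clockwise)) -> East
  L (left (90° counter-clockwise)) -> North
  L (left (90° counter-clockwise)) -> West
  U (U-turn (180°)) -> East
  L (left (90° counter-clockwise)) -> North
Final: North

Answer: Final heading: North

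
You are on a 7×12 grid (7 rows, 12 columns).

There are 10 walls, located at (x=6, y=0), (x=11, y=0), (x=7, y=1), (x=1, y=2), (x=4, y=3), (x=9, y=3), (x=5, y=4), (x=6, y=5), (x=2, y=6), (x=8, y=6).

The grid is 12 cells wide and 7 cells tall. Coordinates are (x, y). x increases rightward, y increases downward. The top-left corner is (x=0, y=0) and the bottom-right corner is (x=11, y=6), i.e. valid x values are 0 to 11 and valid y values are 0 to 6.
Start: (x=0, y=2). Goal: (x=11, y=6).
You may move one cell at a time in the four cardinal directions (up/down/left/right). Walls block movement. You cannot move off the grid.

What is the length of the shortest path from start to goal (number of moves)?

Answer: Shortest path length: 17

Derivation:
BFS from (x=0, y=2) until reaching (x=11, y=6):
  Distance 0: (x=0, y=2)
  Distance 1: (x=0, y=1), (x=0, y=3)
  Distance 2: (x=0, y=0), (x=1, y=1), (x=1, y=3), (x=0, y=4)
  Distance 3: (x=1, y=0), (x=2, y=1), (x=2, y=3), (x=1, y=4), (x=0, y=5)
  Distance 4: (x=2, y=0), (x=3, y=1), (x=2, y=2), (x=3, y=3), (x=2, y=4), (x=1, y=5), (x=0, y=6)
  Distance 5: (x=3, y=0), (x=4, y=1), (x=3, y=2), (x=3, y=4), (x=2, y=5), (x=1, y=6)
  Distance 6: (x=4, y=0), (x=5, y=1), (x=4, y=2), (x=4, y=4), (x=3, y=5)
  Distance 7: (x=5, y=0), (x=6, y=1), (x=5, y=2), (x=4, y=5), (x=3, y=6)
  Distance 8: (x=6, y=2), (x=5, y=3), (x=5, y=5), (x=4, y=6)
  Distance 9: (x=7, y=2), (x=6, y=3), (x=5, y=6)
  Distance 10: (x=8, y=2), (x=7, y=3), (x=6, y=4), (x=6, y=6)
  Distance 11: (x=8, y=1), (x=9, y=2), (x=8, y=3), (x=7, y=4), (x=7, y=6)
  Distance 12: (x=8, y=0), (x=9, y=1), (x=10, y=2), (x=8, y=4), (x=7, y=5)
  Distance 13: (x=7, y=0), (x=9, y=0), (x=10, y=1), (x=11, y=2), (x=10, y=3), (x=9, y=4), (x=8, y=5)
  Distance 14: (x=10, y=0), (x=11, y=1), (x=11, y=3), (x=10, y=4), (x=9, y=5)
  Distance 15: (x=11, y=4), (x=10, y=5), (x=9, y=6)
  Distance 16: (x=11, y=5), (x=10, y=6)
  Distance 17: (x=11, y=6)  <- goal reached here
One shortest path (17 moves): (x=0, y=2) -> (x=0, y=1) -> (x=1, y=1) -> (x=2, y=1) -> (x=3, y=1) -> (x=4, y=1) -> (x=5, y=1) -> (x=6, y=1) -> (x=6, y=2) -> (x=7, y=2) -> (x=8, y=2) -> (x=9, y=2) -> (x=10, y=2) -> (x=11, y=2) -> (x=11, y=3) -> (x=11, y=4) -> (x=11, y=5) -> (x=11, y=6)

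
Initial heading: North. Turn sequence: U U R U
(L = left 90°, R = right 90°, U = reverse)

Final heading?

Answer: Final heading: West

Derivation:
Start: North
  U (U-turn (180°)) -> South
  U (U-turn (180°)) -> North
  R (right (90° clockwise)) -> East
  U (U-turn (180°)) -> West
Final: West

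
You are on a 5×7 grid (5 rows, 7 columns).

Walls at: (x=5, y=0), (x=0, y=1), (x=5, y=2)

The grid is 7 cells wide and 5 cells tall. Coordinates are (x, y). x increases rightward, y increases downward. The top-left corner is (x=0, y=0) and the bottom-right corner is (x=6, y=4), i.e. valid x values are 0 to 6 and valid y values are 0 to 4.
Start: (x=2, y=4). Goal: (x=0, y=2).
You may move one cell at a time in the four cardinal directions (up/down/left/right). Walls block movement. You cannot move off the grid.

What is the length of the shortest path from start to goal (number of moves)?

BFS from (x=2, y=4) until reaching (x=0, y=2):
  Distance 0: (x=2, y=4)
  Distance 1: (x=2, y=3), (x=1, y=4), (x=3, y=4)
  Distance 2: (x=2, y=2), (x=1, y=3), (x=3, y=3), (x=0, y=4), (x=4, y=4)
  Distance 3: (x=2, y=1), (x=1, y=2), (x=3, y=2), (x=0, y=3), (x=4, y=3), (x=5, y=4)
  Distance 4: (x=2, y=0), (x=1, y=1), (x=3, y=1), (x=0, y=2), (x=4, y=2), (x=5, y=3), (x=6, y=4)  <- goal reached here
One shortest path (4 moves): (x=2, y=4) -> (x=1, y=4) -> (x=0, y=4) -> (x=0, y=3) -> (x=0, y=2)

Answer: Shortest path length: 4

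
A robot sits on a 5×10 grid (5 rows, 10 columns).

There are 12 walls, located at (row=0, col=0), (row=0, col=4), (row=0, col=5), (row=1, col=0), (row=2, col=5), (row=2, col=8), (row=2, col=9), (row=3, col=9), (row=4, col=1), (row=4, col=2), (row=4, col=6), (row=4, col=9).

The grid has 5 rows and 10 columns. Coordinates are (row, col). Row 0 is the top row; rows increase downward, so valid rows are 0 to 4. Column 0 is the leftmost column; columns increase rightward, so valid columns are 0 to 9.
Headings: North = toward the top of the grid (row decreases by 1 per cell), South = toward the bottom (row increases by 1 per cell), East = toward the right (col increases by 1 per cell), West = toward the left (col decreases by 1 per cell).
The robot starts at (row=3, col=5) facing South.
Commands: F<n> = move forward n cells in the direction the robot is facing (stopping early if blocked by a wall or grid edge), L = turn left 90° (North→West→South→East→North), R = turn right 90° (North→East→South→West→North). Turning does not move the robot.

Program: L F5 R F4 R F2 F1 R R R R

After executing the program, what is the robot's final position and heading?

Answer: Final position: (row=4, col=7), facing West

Derivation:
Start: (row=3, col=5), facing South
  L: turn left, now facing East
  F5: move forward 3/5 (blocked), now at (row=3, col=8)
  R: turn right, now facing South
  F4: move forward 1/4 (blocked), now at (row=4, col=8)
  R: turn right, now facing West
  F2: move forward 1/2 (blocked), now at (row=4, col=7)
  F1: move forward 0/1 (blocked), now at (row=4, col=7)
  R: turn right, now facing North
  R: turn right, now facing East
  R: turn right, now facing South
  R: turn right, now facing West
Final: (row=4, col=7), facing West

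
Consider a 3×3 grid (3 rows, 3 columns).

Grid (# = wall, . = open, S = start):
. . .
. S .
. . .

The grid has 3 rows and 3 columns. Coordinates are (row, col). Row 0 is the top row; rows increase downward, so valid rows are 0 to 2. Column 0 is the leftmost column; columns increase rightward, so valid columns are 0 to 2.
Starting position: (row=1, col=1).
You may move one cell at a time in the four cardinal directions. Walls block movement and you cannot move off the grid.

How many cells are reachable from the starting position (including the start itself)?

Answer: Reachable cells: 9

Derivation:
BFS flood-fill from (row=1, col=1):
  Distance 0: (row=1, col=1)
  Distance 1: (row=0, col=1), (row=1, col=0), (row=1, col=2), (row=2, col=1)
  Distance 2: (row=0, col=0), (row=0, col=2), (row=2, col=0), (row=2, col=2)
Total reachable: 9 (grid has 9 open cells total)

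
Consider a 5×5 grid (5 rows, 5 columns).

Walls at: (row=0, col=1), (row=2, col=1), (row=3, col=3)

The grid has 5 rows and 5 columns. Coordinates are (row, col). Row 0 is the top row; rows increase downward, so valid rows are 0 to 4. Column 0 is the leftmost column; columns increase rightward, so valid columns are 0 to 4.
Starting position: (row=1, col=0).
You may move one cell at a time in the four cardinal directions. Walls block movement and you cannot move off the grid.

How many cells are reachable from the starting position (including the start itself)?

Answer: Reachable cells: 22

Derivation:
BFS flood-fill from (row=1, col=0):
  Distance 0: (row=1, col=0)
  Distance 1: (row=0, col=0), (row=1, col=1), (row=2, col=0)
  Distance 2: (row=1, col=2), (row=3, col=0)
  Distance 3: (row=0, col=2), (row=1, col=3), (row=2, col=2), (row=3, col=1), (row=4, col=0)
  Distance 4: (row=0, col=3), (row=1, col=4), (row=2, col=3), (row=3, col=2), (row=4, col=1)
  Distance 5: (row=0, col=4), (row=2, col=4), (row=4, col=2)
  Distance 6: (row=3, col=4), (row=4, col=3)
  Distance 7: (row=4, col=4)
Total reachable: 22 (grid has 22 open cells total)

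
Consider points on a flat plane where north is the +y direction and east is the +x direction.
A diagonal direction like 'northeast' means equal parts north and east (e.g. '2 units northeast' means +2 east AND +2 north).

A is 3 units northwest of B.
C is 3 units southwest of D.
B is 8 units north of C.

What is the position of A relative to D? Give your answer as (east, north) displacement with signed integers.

Place D at the origin (east=0, north=0).
  C is 3 units southwest of D: delta (east=-3, north=-3); C at (east=-3, north=-3).
  B is 8 units north of C: delta (east=+0, north=+8); B at (east=-3, north=5).
  A is 3 units northwest of B: delta (east=-3, north=+3); A at (east=-6, north=8).
Therefore A relative to D: (east=-6, north=8).

Answer: A is at (east=-6, north=8) relative to D.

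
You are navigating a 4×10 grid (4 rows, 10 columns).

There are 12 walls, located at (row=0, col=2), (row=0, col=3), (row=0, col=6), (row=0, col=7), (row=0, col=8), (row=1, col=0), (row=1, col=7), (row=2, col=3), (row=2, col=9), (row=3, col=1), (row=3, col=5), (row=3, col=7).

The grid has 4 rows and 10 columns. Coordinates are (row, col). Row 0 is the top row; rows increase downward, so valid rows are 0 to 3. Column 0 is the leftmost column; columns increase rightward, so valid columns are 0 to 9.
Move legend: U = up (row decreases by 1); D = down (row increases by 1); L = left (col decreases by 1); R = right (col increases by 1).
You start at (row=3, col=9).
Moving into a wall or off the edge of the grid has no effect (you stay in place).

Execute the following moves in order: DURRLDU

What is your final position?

Answer: Final position: (row=2, col=8)

Derivation:
Start: (row=3, col=9)
  D (down): blocked, stay at (row=3, col=9)
  U (up): blocked, stay at (row=3, col=9)
  R (right): blocked, stay at (row=3, col=9)
  R (right): blocked, stay at (row=3, col=9)
  L (left): (row=3, col=9) -> (row=3, col=8)
  D (down): blocked, stay at (row=3, col=8)
  U (up): (row=3, col=8) -> (row=2, col=8)
Final: (row=2, col=8)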